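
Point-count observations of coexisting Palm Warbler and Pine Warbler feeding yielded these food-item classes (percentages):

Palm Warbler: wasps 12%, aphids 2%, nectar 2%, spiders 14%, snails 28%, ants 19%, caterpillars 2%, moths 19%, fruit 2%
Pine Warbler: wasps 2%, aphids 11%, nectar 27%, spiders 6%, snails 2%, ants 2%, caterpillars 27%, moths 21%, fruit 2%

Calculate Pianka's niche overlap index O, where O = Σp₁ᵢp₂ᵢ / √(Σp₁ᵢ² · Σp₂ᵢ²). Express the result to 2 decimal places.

Convert percentages to proportions (divide by 100).
Σ p₁ᵢp₂ᵢ = 0.0024 + 0.0022 + 0.0054 + 0.0084 + 0.0056 + 0.0038 + 0.0054 + 0.0399 + 0.0004 = 0.0735
Σp_1ᵢ² = 0.12² + 0.02² + 0.02² + 0.14² + 0.28² + 0.19² + 0.02² + 0.19² + 0.02² = 0.0144 + 0.0004 + 0.0004 + 0.0196 + 0.0784 + 0.0361 + 0.0004 + 0.0361 + 0.0004 = 0.1862
Σp_2ᵢ² = 0.02² + 0.11² + 0.27² + 0.06² + 0.02² + 0.02² + 0.27² + 0.21² + 0.02² = 0.0004 + 0.0121 + 0.0729 + 0.0036 + 0.0004 + 0.0004 + 0.0729 + 0.0441 + 0.0004 = 0.2072
O = 0.0735 / √(0.1862 × 0.2072) = 0.0735 / 0.19642 = 0.3742

0.37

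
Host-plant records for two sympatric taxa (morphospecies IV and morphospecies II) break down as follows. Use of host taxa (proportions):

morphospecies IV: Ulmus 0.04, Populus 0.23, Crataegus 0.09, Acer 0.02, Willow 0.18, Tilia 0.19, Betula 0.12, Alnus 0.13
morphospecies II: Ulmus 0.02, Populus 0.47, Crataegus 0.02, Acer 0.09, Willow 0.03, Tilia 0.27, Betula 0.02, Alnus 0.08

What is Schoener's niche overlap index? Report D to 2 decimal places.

0.61

Σ|p₁ᵢ − p₂ᵢ| = 0.02 + 0.24 + 0.07 + 0.07 + 0.15 + 0.08 + 0.10 + 0.05 = 0.78
D = 1 − ½ × 0.78 = 1 − 0.390 = 0.6100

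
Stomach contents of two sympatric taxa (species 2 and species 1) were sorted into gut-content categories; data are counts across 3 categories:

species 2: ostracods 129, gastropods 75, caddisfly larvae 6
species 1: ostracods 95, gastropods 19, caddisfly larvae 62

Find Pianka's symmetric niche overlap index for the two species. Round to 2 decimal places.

0.82

Proportions for species 2 (n=210): 129/210=0.6143, 75/210=0.3571, 6/210=0.0286
Proportions for species 1 (n=176): 95/176=0.5398, 19/176=0.1080, 62/176=0.3523
Σ p₁ᵢp₂ᵢ = 0.331599 + 0.038567 + 0.010076 = 0.380242
Σp_1ᵢ² = 0.6143² + 0.3571² + 0.0286² = 0.377364 + 0.127520 + 0.000818 = 0.505702
Σp_2ᵢ² = 0.5398² + 0.1080² + 0.3523² = 0.291384 + 0.011664 + 0.124115 = 0.427163
O = 0.380242 / √(0.505702 × 0.427163) = 0.380242 / 0.4647765 = 0.8181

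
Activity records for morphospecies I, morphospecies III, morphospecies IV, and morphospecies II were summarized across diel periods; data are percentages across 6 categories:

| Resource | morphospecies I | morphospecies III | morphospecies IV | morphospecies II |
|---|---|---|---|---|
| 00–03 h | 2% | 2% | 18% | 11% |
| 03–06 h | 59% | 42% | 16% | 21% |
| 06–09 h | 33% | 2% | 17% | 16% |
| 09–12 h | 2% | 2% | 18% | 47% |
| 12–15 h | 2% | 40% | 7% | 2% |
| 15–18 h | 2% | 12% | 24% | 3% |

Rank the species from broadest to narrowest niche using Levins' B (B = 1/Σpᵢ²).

morphospecies IV > morphospecies II > morphospecies III > morphospecies I

Convert percentages to proportions (divide by 100).
Σp_Iᵢ² = 0.02² + 0.59² + 0.33² + 0.02² + 0.02² + 0.02² = 0.0004 + 0.3481 + 0.1089 + 0.0004 + 0.0004 + 0.0004 = 0.4586
B_I = 1 / 0.4586 = 2.1805
Σp_IIIᵢ² = 0.02² + 0.42² + 0.02² + 0.02² + 0.40² + 0.12² = 0.0004 + 0.1764 + 0.0004 + 0.0004 + 0.1600 + 0.0144 = 0.3520
B_III = 1 / 0.3520 = 2.8409
Σp_IVᵢ² = 0.18² + 0.16² + 0.17² + 0.18² + 0.07² + 0.24² = 0.0324 + 0.0256 + 0.0289 + 0.0324 + 0.0049 + 0.0576 = 0.1818
B_IV = 1 / 0.1818 = 5.5006
Σp_IIᵢ² = 0.11² + 0.21² + 0.16² + 0.47² + 0.02² + 0.03² = 0.0121 + 0.0441 + 0.0256 + 0.2209 + 0.0004 + 0.0009 = 0.3040
B_II = 1 / 0.3040 = 3.2895
Ranking by B (broadest → narrowest): morphospecies IV (5.50) > morphospecies II (3.29) > morphospecies III (2.84) > morphospecies I (2.18)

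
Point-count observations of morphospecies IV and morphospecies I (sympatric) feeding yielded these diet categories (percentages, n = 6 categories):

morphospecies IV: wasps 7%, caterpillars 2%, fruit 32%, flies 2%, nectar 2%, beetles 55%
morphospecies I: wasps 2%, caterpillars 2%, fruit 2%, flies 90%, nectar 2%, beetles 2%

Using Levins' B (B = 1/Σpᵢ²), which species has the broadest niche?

morphospecies IV

Convert percentages to proportions (divide by 100).
Σp_IVᵢ² = 0.07² + 0.02² + 0.32² + 0.02² + 0.02² + 0.55² = 0.0049 + 0.0004 + 0.1024 + 0.0004 + 0.0004 + 0.3025 = 0.4110
B_IV = 1 / 0.4110 = 2.4331
Σp_Iᵢ² = 0.02² + 0.02² + 0.02² + 0.90² + 0.02² + 0.02² = 0.0004 + 0.0004 + 0.0004 + 0.8100 + 0.0004 + 0.0004 = 0.8120
B_I = 1 / 0.8120 = 1.2315
Highest B → broadest niche (most generalist): morphospecies IV (B = 2.43).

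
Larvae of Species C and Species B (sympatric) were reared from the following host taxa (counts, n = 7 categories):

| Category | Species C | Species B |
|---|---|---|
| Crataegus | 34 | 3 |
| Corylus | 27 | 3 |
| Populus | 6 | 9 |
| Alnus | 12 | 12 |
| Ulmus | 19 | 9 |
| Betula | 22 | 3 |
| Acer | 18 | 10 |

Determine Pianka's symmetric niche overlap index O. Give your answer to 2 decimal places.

Proportions for Species C (n=138): 34/138=0.2464, 27/138=0.1957, 6/138=0.0435, 12/138=0.0870, 19/138=0.1377, 22/138=0.1594, 18/138=0.1304
Proportions for Species B (n=49): 3/49=0.0612, 3/49=0.0612, 9/49=0.1837, 12/49=0.2449, 9/49=0.1837, 3/49=0.0612, 10/49=0.2041
Σ p₁ᵢp₂ᵢ = 0.015080 + 0.011977 + 0.007991 + 0.021306 + 0.025295 + 0.009755 + 0.026615 = 0.118019
Σp_1ᵢ² = 0.2464² + 0.1957² + 0.0435² + 0.0870² + 0.1377² + 0.1594² + 0.1304² = 0.060713 + 0.038298 + 0.001892 + 0.007569 + 0.018961 + 0.025408 + 0.017004 = 0.169845
Σp_2ᵢ² = 0.0612² + 0.0612² + 0.1837² + 0.2449² + 0.1837² + 0.0612² + 0.2041² = 0.003745 + 0.003745 + 0.033746 + 0.059976 + 0.033746 + 0.003745 + 0.041657 = 0.180360
O = 0.118019 / √(0.169845 × 0.180360) = 0.118019 / 0.1750236 = 0.6743

0.67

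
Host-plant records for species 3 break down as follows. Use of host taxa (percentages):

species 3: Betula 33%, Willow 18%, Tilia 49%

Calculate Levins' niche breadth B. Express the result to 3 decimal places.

Convert percentages to proportions (divide by 100).
Σpᵢ² = 0.33² + 0.18² + 0.49² = 0.1089 + 0.0324 + 0.2401 = 0.3814
B = 1 / 0.3814 = 2.62192

2.622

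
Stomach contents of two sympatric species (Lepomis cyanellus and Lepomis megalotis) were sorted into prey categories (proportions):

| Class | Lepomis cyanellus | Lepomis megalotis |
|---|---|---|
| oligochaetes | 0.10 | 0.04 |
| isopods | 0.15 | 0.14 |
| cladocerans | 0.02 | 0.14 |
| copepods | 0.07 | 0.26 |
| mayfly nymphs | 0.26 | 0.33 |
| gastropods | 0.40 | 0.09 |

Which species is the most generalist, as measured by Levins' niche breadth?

Lepomis megalotis

Σp_cyanᵢ² = 0.10² + 0.15² + 0.02² + 0.07² + 0.26² + 0.40² = 0.0100 + 0.0225 + 0.0004 + 0.0049 + 0.0676 + 0.1600 = 0.2654
B_cyan = 1 / 0.2654 = 3.7679
Σp_megaᵢ² = 0.04² + 0.14² + 0.14² + 0.26² + 0.33² + 0.09² = 0.0016 + 0.0196 + 0.0196 + 0.0676 + 0.1089 + 0.0081 = 0.2254
B_mega = 1 / 0.2254 = 4.4366
Highest B → broadest niche (most generalist): Lepomis megalotis (B = 4.44).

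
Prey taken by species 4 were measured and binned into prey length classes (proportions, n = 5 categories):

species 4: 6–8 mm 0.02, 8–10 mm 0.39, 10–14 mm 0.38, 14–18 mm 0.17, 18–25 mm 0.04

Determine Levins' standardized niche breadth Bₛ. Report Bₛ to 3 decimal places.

Σpᵢ² = 0.02² + 0.39² + 0.38² + 0.17² + 0.04² = 0.0004 + 0.1521 + 0.1444 + 0.0289 + 0.0016 = 0.3274
B = 1 / 0.3274 = 3.05437
Bₛ = (B − 1)/(n − 1) = (3.05437 − 1)/(5 − 1) = 2.05437/4 = 0.51359

0.514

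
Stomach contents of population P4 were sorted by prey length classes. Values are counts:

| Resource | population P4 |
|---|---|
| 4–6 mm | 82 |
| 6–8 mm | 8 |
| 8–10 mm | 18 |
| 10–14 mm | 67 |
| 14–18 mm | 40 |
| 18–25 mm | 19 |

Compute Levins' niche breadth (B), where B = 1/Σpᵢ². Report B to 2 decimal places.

4.04

Proportions for population P4 (n=234): 82/234=0.3504, 8/234=0.0342, 18/234=0.0769, 67/234=0.2863, 40/234=0.1709, 19/234=0.0812
Σpᵢ² = 0.3504² + 0.0342² + 0.0769² + 0.2863² + 0.1709² + 0.0812² = 0.122780 + 0.001170 + 0.005914 + 0.081968 + 0.029207 + 0.006593 = 0.247632
B = 1 / 0.247632 = 4.0383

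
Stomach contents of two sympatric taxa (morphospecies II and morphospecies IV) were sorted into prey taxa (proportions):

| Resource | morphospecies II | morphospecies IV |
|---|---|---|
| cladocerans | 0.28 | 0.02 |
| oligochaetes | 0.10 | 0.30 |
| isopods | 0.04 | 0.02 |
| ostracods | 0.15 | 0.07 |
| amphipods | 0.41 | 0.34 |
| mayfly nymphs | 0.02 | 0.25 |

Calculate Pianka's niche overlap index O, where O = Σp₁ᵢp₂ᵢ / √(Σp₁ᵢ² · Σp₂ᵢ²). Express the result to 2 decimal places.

0.69

Σ p₁ᵢp₂ᵢ = 0.0056 + 0.0300 + 0.0008 + 0.0105 + 0.1394 + 0.0050 = 0.1913
Σp_1ᵢ² = 0.28² + 0.10² + 0.04² + 0.15² + 0.41² + 0.02² = 0.0784 + 0.0100 + 0.0016 + 0.0225 + 0.1681 + 0.0004 = 0.2810
Σp_2ᵢ² = 0.02² + 0.30² + 0.02² + 0.07² + 0.34² + 0.25² = 0.0004 + 0.0900 + 0.0004 + 0.0049 + 0.1156 + 0.0625 = 0.2738
O = 0.1913 / √(0.2810 × 0.2738) = 0.1913 / 0.27738 = 0.6897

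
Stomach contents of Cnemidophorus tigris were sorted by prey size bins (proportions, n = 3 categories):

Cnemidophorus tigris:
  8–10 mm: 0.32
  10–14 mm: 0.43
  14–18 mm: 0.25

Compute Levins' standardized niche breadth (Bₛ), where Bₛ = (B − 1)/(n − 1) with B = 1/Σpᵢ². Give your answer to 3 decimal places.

0.929

Σpᵢ² = 0.32² + 0.43² + 0.25² = 0.1024 + 0.1849 + 0.0625 = 0.3498
B = 1 / 0.3498 = 2.85878
Bₛ = (B − 1)/(n − 1) = (2.85878 − 1)/(3 − 1) = 1.85878/2 = 0.92939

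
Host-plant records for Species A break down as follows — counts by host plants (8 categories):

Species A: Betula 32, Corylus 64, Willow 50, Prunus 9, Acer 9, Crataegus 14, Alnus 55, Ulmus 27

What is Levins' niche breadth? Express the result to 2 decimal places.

Proportions for Species A (n=260): 32/260=0.1231, 64/260=0.2462, 50/260=0.1923, 9/260=0.0346, 9/260=0.0346, 14/260=0.0538, 55/260=0.2115, 27/260=0.1038
Σpᵢ² = 0.1231² + 0.2462² + 0.1923² + 0.0346² + 0.0346² + 0.0538² + 0.2115² + 0.1038² = 0.015154 + 0.060614 + 0.036979 + 0.001197 + 0.001197 + 0.002894 + 0.044732 + 0.010774 = 0.173541
B = 1 / 0.173541 = 5.7623

5.76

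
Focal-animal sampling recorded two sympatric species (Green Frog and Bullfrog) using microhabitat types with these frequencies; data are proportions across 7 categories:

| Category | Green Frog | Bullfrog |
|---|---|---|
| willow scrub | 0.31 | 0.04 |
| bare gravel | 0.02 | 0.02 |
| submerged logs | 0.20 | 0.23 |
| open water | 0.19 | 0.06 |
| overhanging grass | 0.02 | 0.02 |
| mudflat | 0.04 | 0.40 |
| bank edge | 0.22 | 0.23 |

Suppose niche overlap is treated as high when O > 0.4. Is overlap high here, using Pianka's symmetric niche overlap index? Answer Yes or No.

Σ p₁ᵢp₂ᵢ = 0.0124 + 0.0004 + 0.0460 + 0.0114 + 0.0004 + 0.0160 + 0.0506 = 0.1372
Σp_1ᵢ² = 0.31² + 0.02² + 0.20² + 0.19² + 0.02² + 0.04² + 0.22² = 0.0961 + 0.0004 + 0.0400 + 0.0361 + 0.0004 + 0.0016 + 0.0484 = 0.2230
Σp_2ᵢ² = 0.04² + 0.02² + 0.23² + 0.06² + 0.02² + 0.40² + 0.23² = 0.0016 + 0.0004 + 0.0529 + 0.0036 + 0.0004 + 0.1600 + 0.0529 = 0.2718
O = 0.1372 / √(0.2230 × 0.2718) = 0.1372 / 0.24619 = 0.5573
O = 0.5573 > 0.4 → Yes.

Yes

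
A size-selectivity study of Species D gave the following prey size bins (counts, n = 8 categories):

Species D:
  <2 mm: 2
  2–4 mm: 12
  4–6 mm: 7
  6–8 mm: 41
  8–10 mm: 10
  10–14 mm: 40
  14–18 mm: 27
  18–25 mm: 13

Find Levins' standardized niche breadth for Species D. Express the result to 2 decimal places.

Proportions for Species D (n=152): 2/152=0.0132, 12/152=0.0789, 7/152=0.0461, 41/152=0.2697, 10/152=0.0658, 40/152=0.2632, 27/152=0.1776, 13/152=0.0855
Σpᵢ² = 0.0132² + 0.0789² + 0.0461² + 0.2697² + 0.0658² + 0.2632² + 0.1776² + 0.0855² = 0.000174 + 0.006225 + 0.002125 + 0.072738 + 0.004330 + 0.069274 + 0.031542 + 0.007310 = 0.193718
B = 1 / 0.193718 = 5.1621
Bₛ = (B − 1)/(n − 1) = (5.1621 − 1)/(8 − 1) = 4.1621/7 = 0.5946

0.59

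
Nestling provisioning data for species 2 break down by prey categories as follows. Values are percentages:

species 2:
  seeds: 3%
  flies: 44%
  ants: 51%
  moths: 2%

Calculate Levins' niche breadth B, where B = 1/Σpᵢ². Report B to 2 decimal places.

Convert percentages to proportions (divide by 100).
Σpᵢ² = 0.03² + 0.44² + 0.51² + 0.02² = 0.0009 + 0.1936 + 0.2601 + 0.0004 = 0.4550
B = 1 / 0.4550 = 2.1978

2.20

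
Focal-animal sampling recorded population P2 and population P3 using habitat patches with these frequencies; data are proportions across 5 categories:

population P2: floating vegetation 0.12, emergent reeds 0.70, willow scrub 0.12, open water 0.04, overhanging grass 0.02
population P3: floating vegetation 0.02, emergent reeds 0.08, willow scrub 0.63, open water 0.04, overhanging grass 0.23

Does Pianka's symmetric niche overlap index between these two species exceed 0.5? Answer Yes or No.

Σ p₁ᵢp₂ᵢ = 0.0024 + 0.0560 + 0.0756 + 0.0016 + 0.0046 = 0.1402
Σp_1ᵢ² = 0.12² + 0.70² + 0.12² + 0.04² + 0.02² = 0.0144 + 0.4900 + 0.0144 + 0.0016 + 0.0004 = 0.5208
Σp_2ᵢ² = 0.02² + 0.08² + 0.63² + 0.04² + 0.23² = 0.0004 + 0.0064 + 0.3969 + 0.0016 + 0.0529 = 0.4582
O = 0.1402 / √(0.5208 × 0.4582) = 0.1402 / 0.48850 = 0.2870
O = 0.2870 < 0.5 → No.

No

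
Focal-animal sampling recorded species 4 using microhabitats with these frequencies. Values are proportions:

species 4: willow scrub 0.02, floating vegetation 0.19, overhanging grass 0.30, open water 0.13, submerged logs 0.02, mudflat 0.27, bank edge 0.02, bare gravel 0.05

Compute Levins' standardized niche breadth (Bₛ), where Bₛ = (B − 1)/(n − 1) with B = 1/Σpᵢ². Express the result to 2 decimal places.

0.51

Σpᵢ² = 0.02² + 0.19² + 0.30² + 0.13² + 0.02² + 0.27² + 0.02² + 0.05² = 0.0004 + 0.0361 + 0.0900 + 0.0169 + 0.0004 + 0.0729 + 0.0004 + 0.0025 = 0.2196
B = 1 / 0.2196 = 4.5537
Bₛ = (B − 1)/(n − 1) = (4.5537 − 1)/(8 − 1) = 3.5537/7 = 0.5077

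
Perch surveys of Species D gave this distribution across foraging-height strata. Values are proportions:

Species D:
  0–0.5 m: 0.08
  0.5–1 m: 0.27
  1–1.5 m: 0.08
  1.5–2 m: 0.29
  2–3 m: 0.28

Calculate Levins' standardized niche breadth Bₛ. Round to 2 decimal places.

0.76

Σpᵢ² = 0.08² + 0.27² + 0.08² + 0.29² + 0.28² = 0.0064 + 0.0729 + 0.0064 + 0.0841 + 0.0784 = 0.2482
B = 1 / 0.2482 = 4.0290
Bₛ = (B − 1)/(n − 1) = (4.0290 − 1)/(5 − 1) = 3.0290/4 = 0.7573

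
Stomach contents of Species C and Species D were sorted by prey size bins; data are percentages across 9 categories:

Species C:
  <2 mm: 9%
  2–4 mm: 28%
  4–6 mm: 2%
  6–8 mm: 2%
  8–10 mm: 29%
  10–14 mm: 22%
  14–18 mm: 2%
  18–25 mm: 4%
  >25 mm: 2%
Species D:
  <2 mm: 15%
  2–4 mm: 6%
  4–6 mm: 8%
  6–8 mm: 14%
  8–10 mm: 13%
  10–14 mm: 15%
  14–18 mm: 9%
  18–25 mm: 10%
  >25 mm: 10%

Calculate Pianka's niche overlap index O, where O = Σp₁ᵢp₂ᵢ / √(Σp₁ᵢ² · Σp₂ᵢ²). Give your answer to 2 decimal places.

0.69

Convert percentages to proportions (divide by 100).
Σ p₁ᵢp₂ᵢ = 0.0135 + 0.0168 + 0.0016 + 0.0028 + 0.0377 + 0.0330 + 0.0018 + 0.0040 + 0.0020 = 0.1132
Σp_1ᵢ² = 0.09² + 0.28² + 0.02² + 0.02² + 0.29² + 0.22² + 0.02² + 0.04² + 0.02² = 0.0081 + 0.0784 + 0.0004 + 0.0004 + 0.0841 + 0.0484 + 0.0004 + 0.0016 + 0.0004 = 0.2222
Σp_2ᵢ² = 0.15² + 0.06² + 0.08² + 0.14² + 0.13² + 0.15² + 0.09² + 0.10² + 0.10² = 0.0225 + 0.0036 + 0.0064 + 0.0196 + 0.0169 + 0.0225 + 0.0081 + 0.0100 + 0.0100 = 0.1196
O = 0.1132 / √(0.2222 × 0.1196) = 0.1132 / 0.16302 = 0.6944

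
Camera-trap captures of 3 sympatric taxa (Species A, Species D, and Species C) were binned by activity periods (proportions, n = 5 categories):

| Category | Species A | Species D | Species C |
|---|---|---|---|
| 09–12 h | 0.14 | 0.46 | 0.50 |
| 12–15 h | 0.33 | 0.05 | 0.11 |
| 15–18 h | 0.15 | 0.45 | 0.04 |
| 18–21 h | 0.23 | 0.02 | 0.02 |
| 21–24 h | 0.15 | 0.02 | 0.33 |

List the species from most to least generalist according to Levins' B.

Σp_Aᵢ² = 0.14² + 0.33² + 0.15² + 0.23² + 0.15² = 0.0196 + 0.1089 + 0.0225 + 0.0529 + 0.0225 = 0.2264
B_A = 1 / 0.2264 = 4.4170
Σp_Dᵢ² = 0.46² + 0.05² + 0.45² + 0.02² + 0.02² = 0.2116 + 0.0025 + 0.2025 + 0.0004 + 0.0004 = 0.4174
B_D = 1 / 0.4174 = 2.3958
Σp_Cᵢ² = 0.50² + 0.11² + 0.04² + 0.02² + 0.33² = 0.2500 + 0.0121 + 0.0016 + 0.0004 + 0.1089 = 0.3730
B_C = 1 / 0.3730 = 2.6810
Ranking by B (broadest → narrowest): Species A (4.42) > Species C (2.68) > Species D (2.40)

Species A > Species C > Species D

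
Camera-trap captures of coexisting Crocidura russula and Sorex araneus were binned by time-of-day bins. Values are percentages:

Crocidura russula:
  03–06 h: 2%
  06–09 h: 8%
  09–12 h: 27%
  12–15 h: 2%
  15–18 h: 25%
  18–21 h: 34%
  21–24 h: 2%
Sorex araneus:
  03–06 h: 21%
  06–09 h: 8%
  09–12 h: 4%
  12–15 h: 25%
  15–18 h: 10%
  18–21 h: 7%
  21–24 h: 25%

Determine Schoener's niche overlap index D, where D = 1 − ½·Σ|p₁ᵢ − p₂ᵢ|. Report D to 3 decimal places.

0.350

Convert percentages to proportions (divide by 100).
Σ|p₁ᵢ − p₂ᵢ| = 0.19 + 0.00 + 0.23 + 0.23 + 0.15 + 0.27 + 0.23 = 1.30
D = 1 − ½ × 1.30 = 1 − 0.650 = 0.35000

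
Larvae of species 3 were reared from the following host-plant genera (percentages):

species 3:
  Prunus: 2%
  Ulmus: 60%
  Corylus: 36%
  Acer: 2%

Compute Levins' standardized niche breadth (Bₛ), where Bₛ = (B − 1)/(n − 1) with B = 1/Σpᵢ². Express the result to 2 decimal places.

Convert percentages to proportions (divide by 100).
Σpᵢ² = 0.02² + 0.60² + 0.36² + 0.02² = 0.0004 + 0.3600 + 0.1296 + 0.0004 = 0.4904
B = 1 / 0.4904 = 2.0392
Bₛ = (B − 1)/(n − 1) = (2.0392 − 1)/(4 − 1) = 1.0392/3 = 0.3464

0.35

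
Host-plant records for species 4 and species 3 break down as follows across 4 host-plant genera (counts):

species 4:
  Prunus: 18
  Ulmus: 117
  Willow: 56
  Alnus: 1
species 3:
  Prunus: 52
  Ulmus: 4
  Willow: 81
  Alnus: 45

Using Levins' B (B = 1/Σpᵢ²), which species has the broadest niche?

Proportions for species 4 (n=192): 18/192=0.0938, 117/192=0.6094, 56/192=0.2917, 1/192=0.0052
Proportions for species 3 (n=182): 52/182=0.2857, 4/182=0.0220, 81/182=0.4451, 45/182=0.2473
Σp_4ᵢ² = 0.0938² + 0.6094² + 0.2917² + 0.0052² = 0.008798 + 0.371368 + 0.085089 + 0.000027 = 0.465282
B_4 = 1 / 0.465282 = 2.1492
Σp_3ᵢ² = 0.2857² + 0.0220² + 0.4451² + 0.2473² = 0.081624 + 0.000484 + 0.198114 + 0.061157 = 0.341379
B_3 = 1 / 0.341379 = 2.9293
Highest B → broadest niche (most generalist): species 3 (B = 2.93).

species 3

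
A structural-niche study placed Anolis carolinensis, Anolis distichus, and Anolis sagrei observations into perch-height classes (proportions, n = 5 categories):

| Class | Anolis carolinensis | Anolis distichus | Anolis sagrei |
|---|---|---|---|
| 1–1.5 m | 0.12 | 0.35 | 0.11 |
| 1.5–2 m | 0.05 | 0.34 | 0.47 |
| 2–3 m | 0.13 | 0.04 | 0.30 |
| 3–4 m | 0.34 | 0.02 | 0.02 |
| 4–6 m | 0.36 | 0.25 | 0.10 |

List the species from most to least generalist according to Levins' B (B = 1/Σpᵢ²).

Anolis carolinensis > Anolis distichus > Anolis sagrei

Σp_caroᵢ² = 0.12² + 0.05² + 0.13² + 0.34² + 0.36² = 0.0144 + 0.0025 + 0.0169 + 0.1156 + 0.1296 = 0.2790
B_caro = 1 / 0.2790 = 3.5842
Σp_distᵢ² = 0.35² + 0.34² + 0.04² + 0.02² + 0.25² = 0.1225 + 0.1156 + 0.0016 + 0.0004 + 0.0625 = 0.3026
B_dist = 1 / 0.3026 = 3.3047
Σp_sagrᵢ² = 0.11² + 0.47² + 0.30² + 0.02² + 0.10² = 0.0121 + 0.2209 + 0.0900 + 0.0004 + 0.0100 = 0.3334
B_sagr = 1 / 0.3334 = 2.9994
Ranking by B (broadest → narrowest): Anolis carolinensis (3.58) > Anolis distichus (3.30) > Anolis sagrei (3.00)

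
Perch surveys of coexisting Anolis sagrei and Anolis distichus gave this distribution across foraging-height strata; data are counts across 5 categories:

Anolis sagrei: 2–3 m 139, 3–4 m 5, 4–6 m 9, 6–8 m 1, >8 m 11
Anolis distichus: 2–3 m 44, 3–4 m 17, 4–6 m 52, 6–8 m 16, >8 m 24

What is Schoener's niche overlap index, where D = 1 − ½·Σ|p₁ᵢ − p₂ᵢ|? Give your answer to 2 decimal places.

Proportions for Anolis sagrei (n=165): 139/165=0.8424, 5/165=0.0303, 9/165=0.0545, 1/165=0.0061, 11/165=0.0667
Proportions for Anolis distichus (n=153): 44/153=0.2876, 17/153=0.1111, 52/153=0.3399, 16/153=0.1046, 24/153=0.1569
Σ|p₁ᵢ − p₂ᵢ| = 0.5548 + 0.0808 + 0.2854 + 0.0985 + 0.0902 = 1.1097
D = 1 − ½ × 1.1097 = 1 − 0.55485 = 0.44515

0.45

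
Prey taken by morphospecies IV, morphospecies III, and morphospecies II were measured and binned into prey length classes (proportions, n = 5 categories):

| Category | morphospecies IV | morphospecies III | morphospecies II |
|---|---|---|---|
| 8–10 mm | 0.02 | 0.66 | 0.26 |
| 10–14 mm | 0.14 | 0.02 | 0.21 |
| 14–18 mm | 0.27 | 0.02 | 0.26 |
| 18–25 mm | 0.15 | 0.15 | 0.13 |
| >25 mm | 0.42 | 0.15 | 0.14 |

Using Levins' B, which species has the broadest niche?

morphospecies II

Σp_IVᵢ² = 0.02² + 0.14² + 0.27² + 0.15² + 0.42² = 0.0004 + 0.0196 + 0.0729 + 0.0225 + 0.1764 = 0.2918
B_IV = 1 / 0.2918 = 3.4270
Σp_IIIᵢ² = 0.66² + 0.02² + 0.02² + 0.15² + 0.15² = 0.4356 + 0.0004 + 0.0004 + 0.0225 + 0.0225 = 0.4814
B_III = 1 / 0.4814 = 2.0773
Σp_IIᵢ² = 0.26² + 0.21² + 0.26² + 0.13² + 0.14² = 0.0676 + 0.0441 + 0.0676 + 0.0169 + 0.0196 = 0.2158
B_II = 1 / 0.2158 = 4.6339
Highest B → broadest niche (most generalist): morphospecies II (B = 4.63).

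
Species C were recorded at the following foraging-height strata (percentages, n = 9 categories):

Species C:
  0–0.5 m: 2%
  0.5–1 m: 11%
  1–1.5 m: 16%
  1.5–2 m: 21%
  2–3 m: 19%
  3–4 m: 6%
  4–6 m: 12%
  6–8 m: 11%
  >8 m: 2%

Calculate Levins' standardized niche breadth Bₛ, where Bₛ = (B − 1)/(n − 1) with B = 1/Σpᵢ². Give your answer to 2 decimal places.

Convert percentages to proportions (divide by 100).
Σpᵢ² = 0.02² + 0.11² + 0.16² + 0.21² + 0.19² + 0.06² + 0.12² + 0.11² + 0.02² = 0.0004 + 0.0121 + 0.0256 + 0.0441 + 0.0361 + 0.0036 + 0.0144 + 0.0121 + 0.0004 = 0.1488
B = 1 / 0.1488 = 6.7204
Bₛ = (B − 1)/(n − 1) = (6.7204 − 1)/(9 − 1) = 5.7204/8 = 0.7151

0.72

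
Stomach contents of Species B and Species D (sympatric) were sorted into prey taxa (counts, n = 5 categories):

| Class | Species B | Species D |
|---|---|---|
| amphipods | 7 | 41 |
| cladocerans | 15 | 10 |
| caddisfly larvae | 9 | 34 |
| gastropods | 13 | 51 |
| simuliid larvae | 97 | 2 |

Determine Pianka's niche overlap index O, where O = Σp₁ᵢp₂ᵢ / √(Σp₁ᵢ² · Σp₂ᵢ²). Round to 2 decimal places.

0.22

Proportions for Species B (n=141): 7/141=0.0496, 15/141=0.1064, 9/141=0.0638, 13/141=0.0922, 97/141=0.6879
Proportions for Species D (n=138): 41/138=0.2971, 10/138=0.0725, 34/138=0.2464, 51/138=0.3696, 2/138=0.0145
Σ p₁ᵢp₂ᵢ = 0.014736 + 0.007714 + 0.015720 + 0.034077 + 0.009975 = 0.082222
Σp_1ᵢ² = 0.0496² + 0.1064² + 0.0638² + 0.0922² + 0.6879² = 0.002460 + 0.011321 + 0.004070 + 0.008501 + 0.473206 = 0.499558
Σp_2ᵢ² = 0.2971² + 0.0725² + 0.2464² + 0.3696² + 0.0145² = 0.088268 + 0.005256 + 0.060713 + 0.136604 + 0.000210 = 0.291051
O = 0.082222 / √(0.499558 × 0.291051) = 0.082222 / 0.3813094 = 0.2156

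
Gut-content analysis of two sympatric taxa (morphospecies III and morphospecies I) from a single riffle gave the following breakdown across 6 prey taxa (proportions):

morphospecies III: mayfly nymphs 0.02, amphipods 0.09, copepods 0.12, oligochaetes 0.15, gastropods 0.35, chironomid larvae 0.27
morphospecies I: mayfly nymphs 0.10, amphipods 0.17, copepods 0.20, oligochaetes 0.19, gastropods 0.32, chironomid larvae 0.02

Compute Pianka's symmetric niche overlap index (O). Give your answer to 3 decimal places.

Σ p₁ᵢp₂ᵢ = 0.0020 + 0.0153 + 0.0240 + 0.0285 + 0.1120 + 0.0054 = 0.1872
Σp_1ᵢ² = 0.02² + 0.09² + 0.12² + 0.15² + 0.35² + 0.27² = 0.0004 + 0.0081 + 0.0144 + 0.0225 + 0.1225 + 0.0729 = 0.2408
Σp_2ᵢ² = 0.10² + 0.17² + 0.20² + 0.19² + 0.32² + 0.02² = 0.0100 + 0.0289 + 0.0400 + 0.0361 + 0.1024 + 0.0004 = 0.2178
O = 0.1872 / √(0.2408 × 0.2178) = 0.1872 / 0.229011 = 0.81743

0.817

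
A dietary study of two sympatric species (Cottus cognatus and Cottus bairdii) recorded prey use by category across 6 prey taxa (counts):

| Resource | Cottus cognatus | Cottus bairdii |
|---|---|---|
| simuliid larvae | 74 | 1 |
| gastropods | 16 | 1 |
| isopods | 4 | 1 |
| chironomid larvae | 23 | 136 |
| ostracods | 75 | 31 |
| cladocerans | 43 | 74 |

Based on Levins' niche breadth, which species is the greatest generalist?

Proportions for Cottus cognatus (n=235): 74/235=0.3149, 16/235=0.0681, 4/235=0.0170, 23/235=0.0979, 75/235=0.3191, 43/235=0.1830
Proportions for Cottus bairdii (n=244): 1/244=0.0041, 1/244=0.0041, 1/244=0.0041, 136/244=0.5574, 31/244=0.1270, 74/244=0.3033
Σp_cognᵢ² = 0.3149² + 0.0681² + 0.0170² + 0.0979² + 0.3191² + 0.1830² = 0.099162 + 0.004638 + 0.000289 + 0.009584 + 0.101825 + 0.033489 = 0.248987
B_cogn = 1 / 0.248987 = 4.0163
Σp_bairᵢ² = 0.0041² + 0.0041² + 0.0041² + 0.5574² + 0.1270² + 0.3033² = 0.000017 + 0.000017 + 0.000017 + 0.310695 + 0.016129 + 0.091991 = 0.418866
B_bair = 1 / 0.418866 = 2.3874
Highest B → broadest niche (most generalist): Cottus cognatus (B = 4.02).

Cottus cognatus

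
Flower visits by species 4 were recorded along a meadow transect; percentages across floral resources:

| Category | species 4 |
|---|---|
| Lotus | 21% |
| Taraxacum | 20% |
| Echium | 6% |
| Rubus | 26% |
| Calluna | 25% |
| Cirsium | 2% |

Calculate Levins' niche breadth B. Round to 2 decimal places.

Convert percentages to proportions (divide by 100).
Σpᵢ² = 0.21² + 0.20² + 0.06² + 0.26² + 0.25² + 0.02² = 0.0441 + 0.0400 + 0.0036 + 0.0676 + 0.0625 + 0.0004 = 0.2182
B = 1 / 0.2182 = 4.5830

4.58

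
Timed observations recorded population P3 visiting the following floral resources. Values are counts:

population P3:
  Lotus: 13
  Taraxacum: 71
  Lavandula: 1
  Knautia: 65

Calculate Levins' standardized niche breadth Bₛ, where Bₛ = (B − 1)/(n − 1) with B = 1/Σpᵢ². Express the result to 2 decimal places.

Proportions for population P3 (n=150): 13/150=0.0867, 71/150=0.4733, 1/150=0.0067, 65/150=0.4333
Σpᵢ² = 0.0867² + 0.4733² + 0.0067² + 0.4333² = 0.007517 + 0.224013 + 0.000045 + 0.187749 = 0.419324
B = 1 / 0.419324 = 2.3848
Bₛ = (B − 1)/(n − 1) = (2.3848 − 1)/(4 − 1) = 1.3848/3 = 0.4616

0.46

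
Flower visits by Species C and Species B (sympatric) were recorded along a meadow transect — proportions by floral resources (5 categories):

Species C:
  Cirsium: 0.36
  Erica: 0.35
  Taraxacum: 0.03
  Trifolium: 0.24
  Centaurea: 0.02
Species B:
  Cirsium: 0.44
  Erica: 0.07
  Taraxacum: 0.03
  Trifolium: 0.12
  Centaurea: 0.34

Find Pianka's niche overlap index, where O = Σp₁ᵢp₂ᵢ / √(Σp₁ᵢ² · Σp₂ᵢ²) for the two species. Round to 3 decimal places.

Σ p₁ᵢp₂ᵢ = 0.1584 + 0.0245 + 0.0009 + 0.0288 + 0.0068 = 0.2194
Σp_1ᵢ² = 0.36² + 0.35² + 0.03² + 0.24² + 0.02² = 0.1296 + 0.1225 + 0.0009 + 0.0576 + 0.0004 = 0.3110
Σp_2ᵢ² = 0.44² + 0.07² + 0.03² + 0.12² + 0.34² = 0.1936 + 0.0049 + 0.0009 + 0.0144 + 0.1156 = 0.3294
O = 0.2194 / √(0.3110 × 0.3294) = 0.2194 / 0.320068 = 0.68548

0.685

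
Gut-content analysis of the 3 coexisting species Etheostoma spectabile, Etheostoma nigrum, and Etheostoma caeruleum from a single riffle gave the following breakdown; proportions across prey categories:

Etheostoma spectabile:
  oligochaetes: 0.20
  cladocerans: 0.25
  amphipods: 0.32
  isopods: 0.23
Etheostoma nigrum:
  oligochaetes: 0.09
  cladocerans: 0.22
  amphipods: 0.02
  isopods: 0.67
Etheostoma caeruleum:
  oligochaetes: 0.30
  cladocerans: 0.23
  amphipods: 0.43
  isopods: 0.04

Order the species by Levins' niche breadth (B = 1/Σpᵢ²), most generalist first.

Σp_specᵢ² = 0.20² + 0.25² + 0.32² + 0.23² = 0.0400 + 0.0625 + 0.1024 + 0.0529 = 0.2578
B_spec = 1 / 0.2578 = 3.8790
Σp_nigrᵢ² = 0.09² + 0.22² + 0.02² + 0.67² = 0.0081 + 0.0484 + 0.0004 + 0.4489 = 0.5058
B_nigr = 1 / 0.5058 = 1.9771
Σp_caerᵢ² = 0.30² + 0.23² + 0.43² + 0.04² = 0.0900 + 0.0529 + 0.1849 + 0.0016 = 0.3294
B_caer = 1 / 0.3294 = 3.0358
Ranking by B (broadest → narrowest): Etheostoma spectabile (3.88) > Etheostoma caeruleum (3.04) > Etheostoma nigrum (1.98)

Etheostoma spectabile > Etheostoma caeruleum > Etheostoma nigrum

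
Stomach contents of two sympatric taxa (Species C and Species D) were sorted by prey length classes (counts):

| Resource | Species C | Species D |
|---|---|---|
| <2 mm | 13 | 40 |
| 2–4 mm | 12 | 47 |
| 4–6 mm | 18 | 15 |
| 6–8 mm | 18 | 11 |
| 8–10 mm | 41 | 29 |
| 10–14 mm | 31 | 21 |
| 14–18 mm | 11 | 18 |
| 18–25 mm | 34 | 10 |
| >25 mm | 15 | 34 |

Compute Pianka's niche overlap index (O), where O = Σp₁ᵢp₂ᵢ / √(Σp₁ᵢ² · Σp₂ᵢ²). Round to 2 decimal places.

0.74

Proportions for Species C (n=193): 13/193=0.0674, 12/193=0.0622, 18/193=0.0933, 18/193=0.0933, 41/193=0.2124, 31/193=0.1606, 11/193=0.0570, 34/193=0.1762, 15/193=0.0777
Proportions for Species D (n=225): 40/225=0.1778, 47/225=0.2089, 15/225=0.0667, 11/225=0.0489, 29/225=0.1289, 21/225=0.0933, 18/225=0.0800, 10/225=0.0444, 34/225=0.1511
Σ p₁ᵢp₂ᵢ = 0.011984 + 0.012994 + 0.006223 + 0.004562 + 0.027378 + 0.014984 + 0.004560 + 0.007823 + 0.011740 = 0.102248
Σp_1ᵢ² = 0.0674² + 0.0622² + 0.0933² + 0.0933² + 0.2124² + 0.1606² + 0.0570² + 0.1762² + 0.0777² = 0.004543 + 0.003869 + 0.008705 + 0.008705 + 0.045114 + 0.025792 + 0.003249 + 0.031046 + 0.006037 = 0.137060
Σp_2ᵢ² = 0.1778² + 0.2089² + 0.0667² + 0.0489² + 0.1289² + 0.0933² + 0.0800² + 0.0444² + 0.1511² = 0.031613 + 0.043639 + 0.004449 + 0.002391 + 0.016615 + 0.008705 + 0.006400 + 0.001971 + 0.022831 = 0.138614
O = 0.102248 / √(0.137060 × 0.138614) = 0.102248 / 0.1378348 = 0.7418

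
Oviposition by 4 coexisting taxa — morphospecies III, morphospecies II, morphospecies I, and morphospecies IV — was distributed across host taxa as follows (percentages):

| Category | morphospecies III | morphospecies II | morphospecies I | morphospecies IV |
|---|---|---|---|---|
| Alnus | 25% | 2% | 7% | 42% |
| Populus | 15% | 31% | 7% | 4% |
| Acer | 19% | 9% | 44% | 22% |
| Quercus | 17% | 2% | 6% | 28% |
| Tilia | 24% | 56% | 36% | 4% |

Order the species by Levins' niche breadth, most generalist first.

morphospecies III > morphospecies IV > morphospecies I > morphospecies II

Convert percentages to proportions (divide by 100).
Σp_IIIᵢ² = 0.25² + 0.15² + 0.19² + 0.17² + 0.24² = 0.0625 + 0.0225 + 0.0361 + 0.0289 + 0.0576 = 0.2076
B_III = 1 / 0.2076 = 4.8170
Σp_IIᵢ² = 0.02² + 0.31² + 0.09² + 0.02² + 0.56² = 0.0004 + 0.0961 + 0.0081 + 0.0004 + 0.3136 = 0.4186
B_II = 1 / 0.4186 = 2.3889
Σp_Iᵢ² = 0.07² + 0.07² + 0.44² + 0.06² + 0.36² = 0.0049 + 0.0049 + 0.1936 + 0.0036 + 0.1296 = 0.3366
B_I = 1 / 0.3366 = 2.9709
Σp_IVᵢ² = 0.42² + 0.04² + 0.22² + 0.28² + 0.04² = 0.1764 + 0.0016 + 0.0484 + 0.0784 + 0.0016 = 0.3064
B_IV = 1 / 0.3064 = 3.2637
Ranking by B (broadest → narrowest): morphospecies III (4.82) > morphospecies IV (3.26) > morphospecies I (2.97) > morphospecies II (2.39)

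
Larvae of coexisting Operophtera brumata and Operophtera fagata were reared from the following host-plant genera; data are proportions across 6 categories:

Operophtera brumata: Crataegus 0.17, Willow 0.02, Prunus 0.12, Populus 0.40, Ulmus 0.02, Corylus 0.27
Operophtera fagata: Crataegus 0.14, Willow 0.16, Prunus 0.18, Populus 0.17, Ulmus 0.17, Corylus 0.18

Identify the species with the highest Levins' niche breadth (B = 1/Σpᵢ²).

Σp_brumᵢ² = 0.17² + 0.02² + 0.12² + 0.40² + 0.02² + 0.27² = 0.0289 + 0.0004 + 0.0144 + 0.1600 + 0.0004 + 0.0729 = 0.2770
B_brum = 1 / 0.2770 = 3.6101
Σp_fagaᵢ² = 0.14² + 0.16² + 0.18² + 0.17² + 0.17² + 0.18² = 0.0196 + 0.0256 + 0.0324 + 0.0289 + 0.0289 + 0.0324 = 0.1678
B_faga = 1 / 0.1678 = 5.9595
Highest B → broadest niche (most generalist): Operophtera fagata (B = 5.96).

Operophtera fagata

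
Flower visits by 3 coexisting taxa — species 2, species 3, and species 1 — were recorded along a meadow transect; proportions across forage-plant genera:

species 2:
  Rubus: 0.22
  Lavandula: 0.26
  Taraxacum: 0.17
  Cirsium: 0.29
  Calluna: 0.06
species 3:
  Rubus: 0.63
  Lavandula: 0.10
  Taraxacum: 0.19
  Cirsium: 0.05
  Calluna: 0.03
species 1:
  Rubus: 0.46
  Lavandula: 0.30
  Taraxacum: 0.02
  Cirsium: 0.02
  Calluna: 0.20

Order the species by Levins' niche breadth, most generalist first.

species 2 > species 1 > species 3

Σp_2ᵢ² = 0.22² + 0.26² + 0.17² + 0.29² + 0.06² = 0.0484 + 0.0676 + 0.0289 + 0.0841 + 0.0036 = 0.2326
B_2 = 1 / 0.2326 = 4.2992
Σp_3ᵢ² = 0.63² + 0.10² + 0.19² + 0.05² + 0.03² = 0.3969 + 0.0100 + 0.0361 + 0.0025 + 0.0009 = 0.4464
B_3 = 1 / 0.4464 = 2.2401
Σp_1ᵢ² = 0.46² + 0.30² + 0.02² + 0.02² + 0.20² = 0.2116 + 0.0900 + 0.0004 + 0.0004 + 0.0400 = 0.3424
B_1 = 1 / 0.3424 = 2.9206
Ranking by B (broadest → narrowest): species 2 (4.30) > species 1 (2.92) > species 3 (2.24)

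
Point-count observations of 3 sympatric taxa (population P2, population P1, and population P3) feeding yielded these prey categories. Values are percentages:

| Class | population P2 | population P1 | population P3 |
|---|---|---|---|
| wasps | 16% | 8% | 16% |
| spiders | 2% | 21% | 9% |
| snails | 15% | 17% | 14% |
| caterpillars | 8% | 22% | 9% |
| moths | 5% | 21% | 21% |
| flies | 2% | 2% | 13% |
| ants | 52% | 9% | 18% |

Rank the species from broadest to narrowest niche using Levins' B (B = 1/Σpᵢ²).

Convert percentages to proportions (divide by 100).
Σp_P2ᵢ² = 0.16² + 0.02² + 0.15² + 0.08² + 0.05² + 0.02² + 0.52² = 0.0256 + 0.0004 + 0.0225 + 0.0064 + 0.0025 + 0.0004 + 0.2704 = 0.3282
B_P2 = 1 / 0.3282 = 3.0469
Σp_P1ᵢ² = 0.08² + 0.21² + 0.17² + 0.22² + 0.21² + 0.02² + 0.09² = 0.0064 + 0.0441 + 0.0289 + 0.0484 + 0.0441 + 0.0004 + 0.0081 = 0.1804
B_P1 = 1 / 0.1804 = 5.5432
Σp_P3ᵢ² = 0.16² + 0.09² + 0.14² + 0.09² + 0.21² + 0.13² + 0.18² = 0.0256 + 0.0081 + 0.0196 + 0.0081 + 0.0441 + 0.0169 + 0.0324 = 0.1548
B_P3 = 1 / 0.1548 = 6.4599
Ranking by B (broadest → narrowest): population P3 (6.46) > population P1 (5.54) > population P2 (3.05)

population P3 > population P1 > population P2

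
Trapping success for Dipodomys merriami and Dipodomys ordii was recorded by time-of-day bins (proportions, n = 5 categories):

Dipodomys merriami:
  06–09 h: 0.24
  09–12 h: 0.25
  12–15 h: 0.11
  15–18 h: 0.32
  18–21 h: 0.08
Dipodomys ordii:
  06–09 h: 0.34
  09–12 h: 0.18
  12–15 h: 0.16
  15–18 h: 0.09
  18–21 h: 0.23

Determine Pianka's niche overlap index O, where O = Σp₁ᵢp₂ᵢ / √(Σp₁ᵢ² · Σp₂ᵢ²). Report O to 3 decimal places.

0.805

Σ p₁ᵢp₂ᵢ = 0.0816 + 0.0450 + 0.0176 + 0.0288 + 0.0184 = 0.1914
Σp_1ᵢ² = 0.24² + 0.25² + 0.11² + 0.32² + 0.08² = 0.0576 + 0.0625 + 0.0121 + 0.1024 + 0.0064 = 0.2410
Σp_2ᵢ² = 0.34² + 0.18² + 0.16² + 0.09² + 0.23² = 0.1156 + 0.0324 + 0.0256 + 0.0081 + 0.0529 = 0.2346
O = 0.1914 / √(0.2410 × 0.2346) = 0.1914 / 0.237778 = 0.80495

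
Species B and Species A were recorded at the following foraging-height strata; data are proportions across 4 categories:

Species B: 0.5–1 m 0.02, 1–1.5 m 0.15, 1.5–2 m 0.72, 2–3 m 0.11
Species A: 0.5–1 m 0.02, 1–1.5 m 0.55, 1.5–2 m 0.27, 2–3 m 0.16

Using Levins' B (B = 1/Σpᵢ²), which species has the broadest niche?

Σp_Bᵢ² = 0.02² + 0.15² + 0.72² + 0.11² = 0.0004 + 0.0225 + 0.5184 + 0.0121 = 0.5534
B_B = 1 / 0.5534 = 1.8070
Σp_Aᵢ² = 0.02² + 0.55² + 0.27² + 0.16² = 0.0004 + 0.3025 + 0.0729 + 0.0256 = 0.4014
B_A = 1 / 0.4014 = 2.4913
Highest B → broadest niche (most generalist): Species A (B = 2.49).

Species A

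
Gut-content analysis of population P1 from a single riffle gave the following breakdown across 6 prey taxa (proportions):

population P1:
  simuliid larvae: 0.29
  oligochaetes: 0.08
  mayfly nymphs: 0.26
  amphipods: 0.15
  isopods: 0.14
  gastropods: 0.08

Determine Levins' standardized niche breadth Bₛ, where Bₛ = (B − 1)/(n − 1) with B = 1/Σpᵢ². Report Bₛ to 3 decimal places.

Σpᵢ² = 0.29² + 0.08² + 0.26² + 0.15² + 0.14² + 0.08² = 0.0841 + 0.0064 + 0.0676 + 0.0225 + 0.0196 + 0.0064 = 0.2066
B = 1 / 0.2066 = 4.84027
Bₛ = (B − 1)/(n − 1) = (4.84027 − 1)/(6 − 1) = 3.84027/5 = 0.76805

0.768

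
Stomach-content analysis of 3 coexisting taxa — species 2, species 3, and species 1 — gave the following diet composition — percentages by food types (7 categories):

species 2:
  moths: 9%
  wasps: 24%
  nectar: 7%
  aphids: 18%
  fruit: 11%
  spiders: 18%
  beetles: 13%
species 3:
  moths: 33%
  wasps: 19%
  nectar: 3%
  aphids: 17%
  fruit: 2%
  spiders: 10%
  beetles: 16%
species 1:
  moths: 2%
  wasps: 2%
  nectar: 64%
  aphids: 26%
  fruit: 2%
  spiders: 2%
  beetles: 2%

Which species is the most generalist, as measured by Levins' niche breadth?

species 2

Convert percentages to proportions (divide by 100).
Σp_2ᵢ² = 0.09² + 0.24² + 0.07² + 0.18² + 0.11² + 0.18² + 0.13² = 0.0081 + 0.0576 + 0.0049 + 0.0324 + 0.0121 + 0.0324 + 0.0169 = 0.1644
B_2 = 1 / 0.1644 = 6.0827
Σp_3ᵢ² = 0.33² + 0.19² + 0.03² + 0.17² + 0.02² + 0.10² + 0.16² = 0.1089 + 0.0361 + 0.0009 + 0.0289 + 0.0004 + 0.0100 + 0.0256 = 0.2108
B_3 = 1 / 0.2108 = 4.7438
Σp_1ᵢ² = 0.02² + 0.02² + 0.64² + 0.26² + 0.02² + 0.02² + 0.02² = 0.0004 + 0.0004 + 0.4096 + 0.0676 + 0.0004 + 0.0004 + 0.0004 = 0.4792
B_1 = 1 / 0.4792 = 2.0868
Highest B → broadest niche (most generalist): species 2 (B = 6.08).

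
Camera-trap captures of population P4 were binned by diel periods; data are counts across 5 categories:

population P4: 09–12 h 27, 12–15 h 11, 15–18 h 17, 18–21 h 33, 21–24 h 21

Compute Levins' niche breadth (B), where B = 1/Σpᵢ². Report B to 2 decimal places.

Proportions for population P4 (n=109): 27/109=0.2477, 11/109=0.1009, 17/109=0.1560, 33/109=0.3028, 21/109=0.1927
Σpᵢ² = 0.2477² + 0.1009² + 0.1560² + 0.3028² + 0.1927² = 0.061355 + 0.010181 + 0.024336 + 0.091688 + 0.037133 = 0.224693
B = 1 / 0.224693 = 4.4505

4.45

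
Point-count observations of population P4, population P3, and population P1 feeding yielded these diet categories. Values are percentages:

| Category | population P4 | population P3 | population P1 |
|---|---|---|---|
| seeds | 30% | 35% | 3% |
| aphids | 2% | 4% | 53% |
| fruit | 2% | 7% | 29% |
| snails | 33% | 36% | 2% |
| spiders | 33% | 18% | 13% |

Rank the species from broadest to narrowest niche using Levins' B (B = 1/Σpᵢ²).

Convert percentages to proportions (divide by 100).
Σp_P4ᵢ² = 0.30² + 0.02² + 0.02² + 0.33² + 0.33² = 0.0900 + 0.0004 + 0.0004 + 0.1089 + 0.1089 = 0.3086
B_P4 = 1 / 0.3086 = 3.2404
Σp_P3ᵢ² = 0.35² + 0.04² + 0.07² + 0.36² + 0.18² = 0.1225 + 0.0016 + 0.0049 + 0.1296 + 0.0324 = 0.2910
B_P3 = 1 / 0.2910 = 3.4364
Σp_P1ᵢ² = 0.03² + 0.53² + 0.29² + 0.02² + 0.13² = 0.0009 + 0.2809 + 0.0841 + 0.0004 + 0.0169 = 0.3832
B_P1 = 1 / 0.3832 = 2.6096
Ranking by B (broadest → narrowest): population P3 (3.44) > population P4 (3.24) > population P1 (2.61)

population P3 > population P4 > population P1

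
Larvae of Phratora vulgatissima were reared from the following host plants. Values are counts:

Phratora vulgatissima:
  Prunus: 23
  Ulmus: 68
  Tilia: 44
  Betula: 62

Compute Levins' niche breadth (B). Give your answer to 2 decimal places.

Proportions for Phratora vulgatissima (n=197): 23/197=0.1168, 68/197=0.3452, 44/197=0.2234, 62/197=0.3147
Σpᵢ² = 0.1168² + 0.3452² + 0.2234² + 0.3147² = 0.013642 + 0.119163 + 0.049908 + 0.099036 = 0.281749
B = 1 / 0.281749 = 3.5493

3.55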